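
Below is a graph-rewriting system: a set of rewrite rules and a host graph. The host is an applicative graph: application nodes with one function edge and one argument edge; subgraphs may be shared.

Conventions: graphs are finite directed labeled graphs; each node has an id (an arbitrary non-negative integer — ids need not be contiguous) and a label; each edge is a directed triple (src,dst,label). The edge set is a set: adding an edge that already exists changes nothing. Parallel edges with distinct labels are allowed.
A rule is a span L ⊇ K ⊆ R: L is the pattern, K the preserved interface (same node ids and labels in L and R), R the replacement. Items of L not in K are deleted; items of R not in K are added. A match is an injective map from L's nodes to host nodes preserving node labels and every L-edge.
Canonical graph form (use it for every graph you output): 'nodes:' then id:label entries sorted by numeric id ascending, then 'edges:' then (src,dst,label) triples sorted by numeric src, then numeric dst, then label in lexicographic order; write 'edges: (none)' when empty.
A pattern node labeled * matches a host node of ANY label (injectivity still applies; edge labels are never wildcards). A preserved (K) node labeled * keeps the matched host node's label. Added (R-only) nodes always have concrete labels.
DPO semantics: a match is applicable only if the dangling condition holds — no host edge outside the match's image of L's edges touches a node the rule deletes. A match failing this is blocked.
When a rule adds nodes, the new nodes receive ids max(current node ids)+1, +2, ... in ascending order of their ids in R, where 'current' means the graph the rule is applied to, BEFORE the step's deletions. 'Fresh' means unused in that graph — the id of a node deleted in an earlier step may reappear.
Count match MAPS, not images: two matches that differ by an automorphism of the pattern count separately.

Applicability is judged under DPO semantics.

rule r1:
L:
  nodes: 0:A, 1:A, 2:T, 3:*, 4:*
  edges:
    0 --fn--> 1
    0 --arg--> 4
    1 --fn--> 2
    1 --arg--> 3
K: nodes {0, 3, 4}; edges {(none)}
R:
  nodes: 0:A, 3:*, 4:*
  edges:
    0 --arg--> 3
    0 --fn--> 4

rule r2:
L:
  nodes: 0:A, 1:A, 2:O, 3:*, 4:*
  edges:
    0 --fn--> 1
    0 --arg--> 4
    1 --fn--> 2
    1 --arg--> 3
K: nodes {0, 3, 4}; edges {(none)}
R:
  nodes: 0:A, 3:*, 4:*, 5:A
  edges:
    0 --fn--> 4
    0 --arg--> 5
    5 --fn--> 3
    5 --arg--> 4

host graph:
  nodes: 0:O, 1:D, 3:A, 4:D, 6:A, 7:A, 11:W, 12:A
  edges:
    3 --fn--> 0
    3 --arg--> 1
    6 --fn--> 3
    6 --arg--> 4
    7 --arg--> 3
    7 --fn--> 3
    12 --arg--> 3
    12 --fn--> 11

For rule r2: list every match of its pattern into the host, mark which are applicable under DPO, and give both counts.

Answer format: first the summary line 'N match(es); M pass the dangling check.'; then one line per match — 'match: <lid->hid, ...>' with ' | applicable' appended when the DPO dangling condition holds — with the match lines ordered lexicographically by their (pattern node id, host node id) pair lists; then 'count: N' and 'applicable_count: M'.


1 match(es); 0 pass the dangling check.
match: 0->6, 1->3, 2->0, 3->1, 4->4
count: 1
applicable_count: 0


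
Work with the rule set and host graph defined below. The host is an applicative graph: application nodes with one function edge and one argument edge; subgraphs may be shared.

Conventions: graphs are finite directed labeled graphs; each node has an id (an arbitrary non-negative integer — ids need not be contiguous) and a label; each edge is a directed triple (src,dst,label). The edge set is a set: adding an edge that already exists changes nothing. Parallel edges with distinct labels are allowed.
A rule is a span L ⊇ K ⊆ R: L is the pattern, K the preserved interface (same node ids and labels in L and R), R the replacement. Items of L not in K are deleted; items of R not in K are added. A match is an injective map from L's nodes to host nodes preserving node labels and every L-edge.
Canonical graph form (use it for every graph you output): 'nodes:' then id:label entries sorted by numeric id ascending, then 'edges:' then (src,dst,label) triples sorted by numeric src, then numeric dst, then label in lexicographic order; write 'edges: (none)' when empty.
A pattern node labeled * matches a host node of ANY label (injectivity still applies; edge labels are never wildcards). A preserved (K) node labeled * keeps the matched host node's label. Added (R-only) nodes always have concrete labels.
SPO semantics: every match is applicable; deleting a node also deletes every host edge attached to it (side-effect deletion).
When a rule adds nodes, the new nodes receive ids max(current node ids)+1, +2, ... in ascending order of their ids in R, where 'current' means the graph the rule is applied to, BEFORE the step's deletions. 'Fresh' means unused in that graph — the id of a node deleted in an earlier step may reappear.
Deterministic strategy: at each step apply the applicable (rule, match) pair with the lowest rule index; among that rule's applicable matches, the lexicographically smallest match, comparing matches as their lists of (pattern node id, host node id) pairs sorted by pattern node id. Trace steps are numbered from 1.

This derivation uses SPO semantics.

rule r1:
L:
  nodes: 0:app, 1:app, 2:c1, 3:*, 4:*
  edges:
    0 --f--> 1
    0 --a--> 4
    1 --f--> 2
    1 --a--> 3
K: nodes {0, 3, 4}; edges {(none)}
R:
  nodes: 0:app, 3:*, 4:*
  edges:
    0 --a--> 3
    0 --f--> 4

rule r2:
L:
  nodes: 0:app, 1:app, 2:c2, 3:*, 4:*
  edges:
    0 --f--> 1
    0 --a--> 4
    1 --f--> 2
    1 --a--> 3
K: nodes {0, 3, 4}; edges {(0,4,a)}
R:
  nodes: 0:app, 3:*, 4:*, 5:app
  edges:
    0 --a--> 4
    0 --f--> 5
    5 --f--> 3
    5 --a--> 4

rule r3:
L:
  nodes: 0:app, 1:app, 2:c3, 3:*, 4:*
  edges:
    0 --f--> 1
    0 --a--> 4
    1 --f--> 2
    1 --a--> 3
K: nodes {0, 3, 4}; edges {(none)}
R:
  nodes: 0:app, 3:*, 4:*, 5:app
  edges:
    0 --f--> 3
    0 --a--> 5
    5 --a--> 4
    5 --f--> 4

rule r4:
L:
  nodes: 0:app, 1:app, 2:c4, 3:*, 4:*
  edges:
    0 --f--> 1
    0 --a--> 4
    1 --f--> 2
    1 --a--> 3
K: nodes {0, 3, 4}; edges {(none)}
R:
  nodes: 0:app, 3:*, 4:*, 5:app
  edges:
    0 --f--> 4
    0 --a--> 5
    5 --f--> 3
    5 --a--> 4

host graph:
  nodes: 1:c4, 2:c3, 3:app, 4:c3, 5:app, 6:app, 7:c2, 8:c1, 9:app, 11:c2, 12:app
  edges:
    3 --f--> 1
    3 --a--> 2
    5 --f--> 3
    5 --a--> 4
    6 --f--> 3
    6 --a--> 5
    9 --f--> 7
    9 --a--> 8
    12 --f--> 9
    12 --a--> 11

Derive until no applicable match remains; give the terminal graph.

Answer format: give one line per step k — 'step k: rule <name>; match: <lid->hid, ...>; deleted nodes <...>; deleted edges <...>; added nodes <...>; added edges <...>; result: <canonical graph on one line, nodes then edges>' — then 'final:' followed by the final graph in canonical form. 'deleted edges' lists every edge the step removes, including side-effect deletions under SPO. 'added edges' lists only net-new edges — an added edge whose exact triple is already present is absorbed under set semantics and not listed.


step 1: rule r2; match: 0->12, 1->9, 2->7, 3->8, 4->11; deleted nodes 7, 9; deleted edges (9,7,f); (9,8,a); (12,9,f); added nodes 13; added edges (12,13,f); (13,8,f); (13,11,a); result: nodes: 1:c4, 2:c3, 3:app, 4:c3, 5:app, 6:app, 8:c1, 11:c2, 12:app, 13:app edges: (3,1,f); (3,2,a); (5,3,f); (5,4,a); (6,3,f); (6,5,a); (12,11,a); (12,13,f); (13,8,f); (13,11,a)
step 2: rule r4; match: 0->5, 1->3, 2->1, 3->2, 4->4; deleted nodes 1, 3; deleted edges (3,1,f); (3,2,a); (5,3,f); (5,4,a); (6,3,f); added nodes 14; added edges (5,4,f); (5,14,a); (14,2,f); (14,4,a); result: nodes: 2:c3, 4:c3, 5:app, 6:app, 8:c1, 11:c2, 12:app, 13:app, 14:app edges: (5,4,f); (5,14,a); (6,5,a); (12,11,a); (12,13,f); (13,8,f); (13,11,a); (14,2,f); (14,4,a)
final:
nodes: 2:c3, 4:c3, 5:app, 6:app, 8:c1, 11:c2, 12:app, 13:app, 14:app
edges: (5,4,f); (5,14,a); (6,5,a); (12,11,a); (12,13,f); (13,8,f); (13,11,a); (14,2,f); (14,4,a)


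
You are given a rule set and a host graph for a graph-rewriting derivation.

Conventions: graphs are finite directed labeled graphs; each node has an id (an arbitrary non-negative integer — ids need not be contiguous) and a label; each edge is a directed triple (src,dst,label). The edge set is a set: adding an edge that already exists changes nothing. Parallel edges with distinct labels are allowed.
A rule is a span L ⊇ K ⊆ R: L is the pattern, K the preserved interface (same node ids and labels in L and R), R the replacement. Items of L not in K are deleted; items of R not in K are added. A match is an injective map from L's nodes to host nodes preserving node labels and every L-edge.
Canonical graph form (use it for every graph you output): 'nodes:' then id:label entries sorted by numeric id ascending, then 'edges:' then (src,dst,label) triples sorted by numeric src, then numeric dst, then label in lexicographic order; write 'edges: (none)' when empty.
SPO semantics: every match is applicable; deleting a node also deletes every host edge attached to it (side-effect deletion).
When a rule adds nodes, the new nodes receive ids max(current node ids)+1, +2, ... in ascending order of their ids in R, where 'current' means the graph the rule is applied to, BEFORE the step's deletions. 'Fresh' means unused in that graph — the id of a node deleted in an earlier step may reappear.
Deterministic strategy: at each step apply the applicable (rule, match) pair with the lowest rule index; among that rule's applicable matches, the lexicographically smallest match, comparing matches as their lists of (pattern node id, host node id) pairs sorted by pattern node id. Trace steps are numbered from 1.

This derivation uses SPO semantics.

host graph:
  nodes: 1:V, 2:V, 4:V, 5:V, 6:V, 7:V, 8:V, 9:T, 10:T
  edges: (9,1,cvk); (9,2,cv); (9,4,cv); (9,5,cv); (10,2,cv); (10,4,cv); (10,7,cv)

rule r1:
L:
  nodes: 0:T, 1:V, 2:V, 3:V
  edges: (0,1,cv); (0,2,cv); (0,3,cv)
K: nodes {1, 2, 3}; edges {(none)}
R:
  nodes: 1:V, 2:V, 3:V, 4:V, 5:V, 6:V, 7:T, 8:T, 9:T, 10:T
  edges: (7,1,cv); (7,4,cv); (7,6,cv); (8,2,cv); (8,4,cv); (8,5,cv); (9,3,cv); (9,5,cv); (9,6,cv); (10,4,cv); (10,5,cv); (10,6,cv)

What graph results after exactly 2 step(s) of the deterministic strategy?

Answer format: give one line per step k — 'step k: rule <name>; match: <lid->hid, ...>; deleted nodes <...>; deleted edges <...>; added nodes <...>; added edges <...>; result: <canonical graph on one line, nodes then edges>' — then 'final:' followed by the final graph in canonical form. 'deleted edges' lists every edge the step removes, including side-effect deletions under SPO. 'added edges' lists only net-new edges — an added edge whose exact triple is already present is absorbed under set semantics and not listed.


step 1: rule r1; match: 0->9, 1->2, 2->4, 3->5; deleted nodes 9; deleted edges (9,1,cvk); (9,2,cv); (9,4,cv); (9,5,cv); added nodes 11, 12, 13, 14, 15, 16, 17; added edges (14,2,cv); (14,11,cv); (14,13,cv); (15,4,cv); (15,11,cv); (15,12,cv); (16,5,cv); (16,12,cv); (16,13,cv); (17,11,cv); (17,12,cv); (17,13,cv); result: nodes: 1:V, 2:V, 4:V, 5:V, 6:V, 7:V, 8:V, 10:T, 11:V, 12:V, 13:V, 14:T, 15:T, 16:T, 17:T edges: (10,2,cv); (10,4,cv); (10,7,cv); (14,2,cv); (14,11,cv); (14,13,cv); (15,4,cv); (15,11,cv); (15,12,cv); (16,5,cv); (16,12,cv); (16,13,cv); (17,11,cv); (17,12,cv); (17,13,cv)
step 2: rule r1; match: 0->10, 1->2, 2->4, 3->7; deleted nodes 10; deleted edges (10,2,cv); (10,4,cv); (10,7,cv); added nodes 18, 19, 20, 21, 22, 23, 24; added edges (21,2,cv); (21,18,cv); (21,20,cv); (22,4,cv); (22,18,cv); (22,19,cv); (23,7,cv); (23,19,cv); (23,20,cv); (24,18,cv); (24,19,cv); (24,20,cv); result: nodes: 1:V, 2:V, 4:V, 5:V, 6:V, 7:V, 8:V, 11:V, 12:V, 13:V, 14:T, 15:T, 16:T, 17:T, 18:V, 19:V, 20:V, 21:T, 22:T, 23:T, 24:T edges: (14,2,cv); (14,11,cv); (14,13,cv); (15,4,cv); (15,11,cv); (15,12,cv); (16,5,cv); (16,12,cv); (16,13,cv); (17,11,cv); (17,12,cv); (17,13,cv); (21,2,cv); (21,18,cv); (21,20,cv); (22,4,cv); (22,18,cv); (22,19,cv); (23,7,cv); (23,19,cv); (23,20,cv); (24,18,cv); (24,19,cv); (24,20,cv)
final:
nodes: 1:V, 2:V, 4:V, 5:V, 6:V, 7:V, 8:V, 11:V, 12:V, 13:V, 14:T, 15:T, 16:T, 17:T, 18:V, 19:V, 20:V, 21:T, 22:T, 23:T, 24:T
edges: (14,2,cv); (14,11,cv); (14,13,cv); (15,4,cv); (15,11,cv); (15,12,cv); (16,5,cv); (16,12,cv); (16,13,cv); (17,11,cv); (17,12,cv); (17,13,cv); (21,2,cv); (21,18,cv); (21,20,cv); (22,4,cv); (22,18,cv); (22,19,cv); (23,7,cv); (23,19,cv); (23,20,cv); (24,18,cv); (24,19,cv); (24,20,cv)


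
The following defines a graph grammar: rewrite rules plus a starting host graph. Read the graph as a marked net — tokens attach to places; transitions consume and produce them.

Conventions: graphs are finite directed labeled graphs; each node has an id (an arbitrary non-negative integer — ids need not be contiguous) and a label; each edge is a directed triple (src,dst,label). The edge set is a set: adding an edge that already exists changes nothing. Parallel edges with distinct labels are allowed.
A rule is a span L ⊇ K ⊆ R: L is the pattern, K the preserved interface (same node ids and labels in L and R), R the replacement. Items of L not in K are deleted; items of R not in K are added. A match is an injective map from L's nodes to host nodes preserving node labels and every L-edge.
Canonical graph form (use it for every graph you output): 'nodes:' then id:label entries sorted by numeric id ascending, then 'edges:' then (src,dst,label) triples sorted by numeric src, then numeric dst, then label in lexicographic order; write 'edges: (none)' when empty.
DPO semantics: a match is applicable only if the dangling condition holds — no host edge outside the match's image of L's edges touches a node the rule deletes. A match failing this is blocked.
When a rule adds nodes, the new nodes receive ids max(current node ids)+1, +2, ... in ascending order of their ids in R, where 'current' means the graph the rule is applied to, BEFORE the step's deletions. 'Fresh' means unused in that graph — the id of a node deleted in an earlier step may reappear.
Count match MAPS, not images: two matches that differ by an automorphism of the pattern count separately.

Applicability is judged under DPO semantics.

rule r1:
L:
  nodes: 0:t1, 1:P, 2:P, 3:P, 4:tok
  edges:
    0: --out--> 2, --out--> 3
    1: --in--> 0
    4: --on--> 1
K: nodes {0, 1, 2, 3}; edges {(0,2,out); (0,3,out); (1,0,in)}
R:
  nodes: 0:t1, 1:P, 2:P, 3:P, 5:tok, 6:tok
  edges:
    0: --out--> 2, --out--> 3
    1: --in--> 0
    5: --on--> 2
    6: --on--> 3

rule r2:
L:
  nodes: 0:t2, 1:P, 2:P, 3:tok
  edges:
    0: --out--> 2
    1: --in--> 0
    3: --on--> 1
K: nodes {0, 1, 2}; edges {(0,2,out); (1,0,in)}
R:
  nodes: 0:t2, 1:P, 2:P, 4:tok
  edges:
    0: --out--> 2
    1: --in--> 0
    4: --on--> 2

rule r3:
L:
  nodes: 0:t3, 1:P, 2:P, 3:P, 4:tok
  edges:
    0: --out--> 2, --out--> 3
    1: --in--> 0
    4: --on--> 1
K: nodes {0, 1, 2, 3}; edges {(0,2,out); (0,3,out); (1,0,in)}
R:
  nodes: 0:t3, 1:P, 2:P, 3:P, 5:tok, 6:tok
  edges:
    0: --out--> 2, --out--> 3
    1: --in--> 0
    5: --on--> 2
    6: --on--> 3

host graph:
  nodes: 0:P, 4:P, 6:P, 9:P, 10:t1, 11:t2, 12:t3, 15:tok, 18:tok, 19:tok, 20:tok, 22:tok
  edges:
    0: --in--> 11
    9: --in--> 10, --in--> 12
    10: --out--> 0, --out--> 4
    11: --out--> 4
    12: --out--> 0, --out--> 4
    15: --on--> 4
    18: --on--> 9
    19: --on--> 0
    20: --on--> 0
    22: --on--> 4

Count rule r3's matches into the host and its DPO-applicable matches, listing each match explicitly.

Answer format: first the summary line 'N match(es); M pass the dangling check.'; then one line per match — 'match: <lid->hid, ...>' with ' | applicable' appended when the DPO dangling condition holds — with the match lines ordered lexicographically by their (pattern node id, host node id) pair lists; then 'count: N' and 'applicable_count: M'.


2 match(es); 2 pass the dangling check.
match: 0->12, 1->9, 2->0, 3->4, 4->18 | applicable
match: 0->12, 1->9, 2->4, 3->0, 4->18 | applicable
count: 2
applicable_count: 2


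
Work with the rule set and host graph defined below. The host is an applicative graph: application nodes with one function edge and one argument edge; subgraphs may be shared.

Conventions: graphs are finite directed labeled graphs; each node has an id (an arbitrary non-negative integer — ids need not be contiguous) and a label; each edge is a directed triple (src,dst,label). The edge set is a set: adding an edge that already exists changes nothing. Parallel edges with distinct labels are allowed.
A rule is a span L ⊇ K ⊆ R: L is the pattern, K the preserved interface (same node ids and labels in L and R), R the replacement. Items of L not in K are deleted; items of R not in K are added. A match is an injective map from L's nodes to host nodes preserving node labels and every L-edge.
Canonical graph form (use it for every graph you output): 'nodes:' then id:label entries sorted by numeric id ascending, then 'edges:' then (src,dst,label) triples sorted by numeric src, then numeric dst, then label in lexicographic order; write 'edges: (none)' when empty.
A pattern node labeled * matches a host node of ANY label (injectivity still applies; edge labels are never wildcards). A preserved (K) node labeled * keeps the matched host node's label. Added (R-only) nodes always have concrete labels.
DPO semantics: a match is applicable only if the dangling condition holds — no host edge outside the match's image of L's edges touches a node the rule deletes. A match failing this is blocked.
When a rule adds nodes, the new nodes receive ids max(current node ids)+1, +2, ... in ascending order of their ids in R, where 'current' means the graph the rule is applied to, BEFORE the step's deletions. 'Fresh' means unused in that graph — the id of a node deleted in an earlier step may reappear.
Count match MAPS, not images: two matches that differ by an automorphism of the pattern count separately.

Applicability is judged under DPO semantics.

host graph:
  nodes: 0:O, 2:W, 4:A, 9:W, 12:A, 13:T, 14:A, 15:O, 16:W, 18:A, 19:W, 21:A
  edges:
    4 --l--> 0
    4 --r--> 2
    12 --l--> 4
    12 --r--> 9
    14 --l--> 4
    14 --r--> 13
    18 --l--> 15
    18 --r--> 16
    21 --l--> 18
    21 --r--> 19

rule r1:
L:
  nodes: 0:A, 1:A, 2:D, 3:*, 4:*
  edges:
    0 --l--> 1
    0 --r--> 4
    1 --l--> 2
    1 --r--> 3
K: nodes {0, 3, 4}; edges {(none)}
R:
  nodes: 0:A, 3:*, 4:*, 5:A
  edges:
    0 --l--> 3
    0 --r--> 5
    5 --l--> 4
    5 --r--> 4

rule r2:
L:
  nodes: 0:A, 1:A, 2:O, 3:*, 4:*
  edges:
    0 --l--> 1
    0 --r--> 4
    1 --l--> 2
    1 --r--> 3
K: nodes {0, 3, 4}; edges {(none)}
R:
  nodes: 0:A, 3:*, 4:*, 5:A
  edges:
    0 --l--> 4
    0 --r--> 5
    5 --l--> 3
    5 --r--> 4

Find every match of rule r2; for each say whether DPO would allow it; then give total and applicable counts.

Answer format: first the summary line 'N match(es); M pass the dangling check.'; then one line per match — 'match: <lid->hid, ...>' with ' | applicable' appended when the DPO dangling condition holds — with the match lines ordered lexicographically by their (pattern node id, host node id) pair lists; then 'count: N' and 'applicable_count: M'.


3 match(es); 1 pass the dangling check.
match: 0->12, 1->4, 2->0, 3->2, 4->9
match: 0->14, 1->4, 2->0, 3->2, 4->13
match: 0->21, 1->18, 2->15, 3->16, 4->19 | applicable
count: 3
applicable_count: 1


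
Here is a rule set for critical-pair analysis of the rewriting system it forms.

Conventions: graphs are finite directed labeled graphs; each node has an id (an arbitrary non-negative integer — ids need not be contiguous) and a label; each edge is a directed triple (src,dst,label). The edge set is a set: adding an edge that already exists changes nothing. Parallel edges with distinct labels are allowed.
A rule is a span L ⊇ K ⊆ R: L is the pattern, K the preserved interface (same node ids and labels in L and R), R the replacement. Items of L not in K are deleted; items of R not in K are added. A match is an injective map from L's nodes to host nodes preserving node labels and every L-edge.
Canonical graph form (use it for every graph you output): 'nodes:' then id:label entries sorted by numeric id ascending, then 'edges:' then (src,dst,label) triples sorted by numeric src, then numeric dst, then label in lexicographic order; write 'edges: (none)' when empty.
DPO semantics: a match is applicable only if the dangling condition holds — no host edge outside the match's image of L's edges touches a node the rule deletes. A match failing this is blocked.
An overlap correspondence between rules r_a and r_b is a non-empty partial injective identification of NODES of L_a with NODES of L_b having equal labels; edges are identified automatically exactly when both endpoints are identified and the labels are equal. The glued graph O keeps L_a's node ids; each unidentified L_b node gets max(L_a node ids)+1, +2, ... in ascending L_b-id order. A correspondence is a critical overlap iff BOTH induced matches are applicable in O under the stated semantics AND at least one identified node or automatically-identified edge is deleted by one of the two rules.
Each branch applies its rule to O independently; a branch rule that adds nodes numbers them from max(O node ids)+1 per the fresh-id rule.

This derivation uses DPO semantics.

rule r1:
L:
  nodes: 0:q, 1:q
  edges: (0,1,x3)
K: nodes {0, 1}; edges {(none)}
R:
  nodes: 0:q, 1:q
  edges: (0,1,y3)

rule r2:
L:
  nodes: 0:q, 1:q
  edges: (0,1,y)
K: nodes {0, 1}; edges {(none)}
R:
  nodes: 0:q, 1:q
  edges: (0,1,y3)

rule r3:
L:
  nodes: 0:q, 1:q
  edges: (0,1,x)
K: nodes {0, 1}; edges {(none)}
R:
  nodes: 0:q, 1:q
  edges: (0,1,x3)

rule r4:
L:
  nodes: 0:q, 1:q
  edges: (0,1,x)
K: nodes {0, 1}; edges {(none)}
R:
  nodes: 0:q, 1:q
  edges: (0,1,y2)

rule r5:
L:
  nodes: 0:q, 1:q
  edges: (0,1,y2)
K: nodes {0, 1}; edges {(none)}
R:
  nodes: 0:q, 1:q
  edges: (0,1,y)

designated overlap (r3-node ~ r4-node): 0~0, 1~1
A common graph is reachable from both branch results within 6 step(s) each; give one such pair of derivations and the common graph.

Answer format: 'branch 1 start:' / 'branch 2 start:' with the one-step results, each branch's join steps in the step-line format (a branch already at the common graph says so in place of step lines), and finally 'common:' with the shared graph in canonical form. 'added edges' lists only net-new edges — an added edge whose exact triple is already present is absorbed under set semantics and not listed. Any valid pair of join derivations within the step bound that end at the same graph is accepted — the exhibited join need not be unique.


branch 1 start:
nodes: 0:q, 1:q
edges: (0,1,x3)
branch 2 start:
nodes: 0:q, 1:q
edges: (0,1,y2)
branch 1 step 1: rule r1; match: 0->0, 1->1; deleted nodes (none); deleted edges (0,1,x3); added nodes (none); added edges (0,1,y3); result: nodes: 0:q, 1:q edges: (0,1,y3)
branch 2 step 1: rule r5; match: 0->0, 1->1; deleted nodes (none); deleted edges (0,1,y2); added nodes (none); added edges (0,1,y); result: nodes: 0:q, 1:q edges: (0,1,y)
branch 2 step 2: rule r2; match: 0->0, 1->1; deleted nodes (none); deleted edges (0,1,y); added nodes (none); added edges (0,1,y3); result: nodes: 0:q, 1:q edges: (0,1,y3)
common:
nodes: 0:q, 1:q
edges: (0,1,y3)


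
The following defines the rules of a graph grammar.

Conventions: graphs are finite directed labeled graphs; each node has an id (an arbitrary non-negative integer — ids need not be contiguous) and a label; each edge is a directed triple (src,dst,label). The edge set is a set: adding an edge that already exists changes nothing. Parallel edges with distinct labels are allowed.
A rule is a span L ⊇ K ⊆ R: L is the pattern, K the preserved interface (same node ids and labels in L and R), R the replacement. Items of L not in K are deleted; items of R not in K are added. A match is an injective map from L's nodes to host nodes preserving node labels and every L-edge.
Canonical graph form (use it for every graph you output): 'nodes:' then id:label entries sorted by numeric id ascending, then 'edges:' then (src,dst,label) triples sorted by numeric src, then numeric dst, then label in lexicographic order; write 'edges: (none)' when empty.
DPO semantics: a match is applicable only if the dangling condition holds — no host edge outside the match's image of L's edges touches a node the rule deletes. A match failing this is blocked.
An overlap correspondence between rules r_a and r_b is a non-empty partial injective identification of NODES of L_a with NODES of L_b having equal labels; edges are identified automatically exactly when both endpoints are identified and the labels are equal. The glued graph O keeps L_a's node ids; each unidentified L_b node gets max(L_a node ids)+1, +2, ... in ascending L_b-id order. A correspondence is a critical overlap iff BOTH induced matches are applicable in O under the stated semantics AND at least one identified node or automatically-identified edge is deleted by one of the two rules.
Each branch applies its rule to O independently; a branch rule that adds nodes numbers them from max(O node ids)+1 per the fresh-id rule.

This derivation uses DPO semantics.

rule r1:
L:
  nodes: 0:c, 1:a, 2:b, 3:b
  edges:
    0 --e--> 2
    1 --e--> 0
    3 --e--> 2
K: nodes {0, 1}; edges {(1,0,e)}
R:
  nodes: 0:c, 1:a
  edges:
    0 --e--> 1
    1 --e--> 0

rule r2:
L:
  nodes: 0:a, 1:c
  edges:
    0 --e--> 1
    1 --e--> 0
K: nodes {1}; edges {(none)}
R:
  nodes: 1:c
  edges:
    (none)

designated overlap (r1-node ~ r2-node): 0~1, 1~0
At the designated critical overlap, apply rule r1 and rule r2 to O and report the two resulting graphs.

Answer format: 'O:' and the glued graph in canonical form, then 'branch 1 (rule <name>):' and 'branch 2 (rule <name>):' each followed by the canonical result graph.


O:
nodes: 0:c, 1:a, 2:b, 3:b
edges: (0,1,e); (0,2,e); (1,0,e); (3,2,e)
branch 1 (rule r1):
nodes: 0:c, 1:a
edges: (0,1,e); (1,0,e)
branch 2 (rule r2):
nodes: 0:c, 2:b, 3:b
edges: (0,2,e); (3,2,e)


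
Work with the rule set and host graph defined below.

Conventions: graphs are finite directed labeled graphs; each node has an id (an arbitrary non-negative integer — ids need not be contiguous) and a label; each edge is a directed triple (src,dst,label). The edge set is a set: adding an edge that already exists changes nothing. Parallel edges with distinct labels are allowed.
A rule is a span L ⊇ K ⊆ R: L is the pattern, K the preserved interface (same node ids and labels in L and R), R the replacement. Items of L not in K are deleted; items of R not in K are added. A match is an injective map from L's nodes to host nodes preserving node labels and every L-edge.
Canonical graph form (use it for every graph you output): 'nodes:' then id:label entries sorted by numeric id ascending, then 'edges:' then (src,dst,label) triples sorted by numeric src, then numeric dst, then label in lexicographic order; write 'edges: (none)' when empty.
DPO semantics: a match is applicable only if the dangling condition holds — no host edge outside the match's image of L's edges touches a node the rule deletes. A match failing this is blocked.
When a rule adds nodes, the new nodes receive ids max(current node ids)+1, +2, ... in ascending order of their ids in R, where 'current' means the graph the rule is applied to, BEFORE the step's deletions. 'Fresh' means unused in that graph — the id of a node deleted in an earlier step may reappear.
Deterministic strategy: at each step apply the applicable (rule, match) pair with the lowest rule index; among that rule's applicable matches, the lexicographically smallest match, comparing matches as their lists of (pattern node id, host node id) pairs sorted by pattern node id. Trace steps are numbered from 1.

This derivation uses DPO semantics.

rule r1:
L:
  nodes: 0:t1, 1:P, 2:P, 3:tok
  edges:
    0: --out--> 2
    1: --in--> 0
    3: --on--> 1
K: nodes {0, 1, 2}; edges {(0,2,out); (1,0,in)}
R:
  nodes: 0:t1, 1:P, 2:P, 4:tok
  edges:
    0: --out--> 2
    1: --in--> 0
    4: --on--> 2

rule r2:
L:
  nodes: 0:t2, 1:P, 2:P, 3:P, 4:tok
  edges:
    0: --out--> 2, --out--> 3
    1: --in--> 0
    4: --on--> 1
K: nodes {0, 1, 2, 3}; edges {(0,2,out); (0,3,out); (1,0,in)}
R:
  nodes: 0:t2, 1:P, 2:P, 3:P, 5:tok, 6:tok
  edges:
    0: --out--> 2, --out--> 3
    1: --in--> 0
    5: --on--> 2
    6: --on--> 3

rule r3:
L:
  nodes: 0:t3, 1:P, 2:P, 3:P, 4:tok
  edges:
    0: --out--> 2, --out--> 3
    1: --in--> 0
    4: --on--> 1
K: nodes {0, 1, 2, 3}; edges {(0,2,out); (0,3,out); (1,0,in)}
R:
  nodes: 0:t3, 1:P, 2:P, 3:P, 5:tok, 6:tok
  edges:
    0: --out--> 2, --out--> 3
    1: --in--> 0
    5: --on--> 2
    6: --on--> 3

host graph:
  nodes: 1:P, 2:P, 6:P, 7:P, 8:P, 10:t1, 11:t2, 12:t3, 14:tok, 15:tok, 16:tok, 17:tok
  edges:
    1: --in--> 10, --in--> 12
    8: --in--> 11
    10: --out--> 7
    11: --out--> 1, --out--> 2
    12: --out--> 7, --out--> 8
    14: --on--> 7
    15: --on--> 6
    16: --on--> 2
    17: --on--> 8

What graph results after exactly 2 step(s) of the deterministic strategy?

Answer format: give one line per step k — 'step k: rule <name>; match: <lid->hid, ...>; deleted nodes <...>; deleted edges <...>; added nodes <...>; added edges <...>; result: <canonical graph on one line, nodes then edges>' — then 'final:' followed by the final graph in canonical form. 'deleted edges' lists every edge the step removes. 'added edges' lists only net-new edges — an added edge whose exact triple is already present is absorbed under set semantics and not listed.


step 1: rule r2; match: 0->11, 1->8, 2->1, 3->2, 4->17; deleted nodes 17; deleted edges (17,8,on); added nodes 18, 19; added edges (18,1,on); (19,2,on); result: nodes: 1:P, 2:P, 6:P, 7:P, 8:P, 10:t1, 11:t2, 12:t3, 14:tok, 15:tok, 16:tok, 18:tok, 19:tok edges: (1,10,in); (1,12,in); (8,11,in); (10,7,out); (11,1,out); (11,2,out); (12,7,out); (12,8,out); (14,7,on); (15,6,on); (16,2,on); (18,1,on); (19,2,on)
step 2: rule r1; match: 0->10, 1->1, 2->7, 3->18; deleted nodes 18; deleted edges (18,1,on); added nodes 20; added edges (20,7,on); result: nodes: 1:P, 2:P, 6:P, 7:P, 8:P, 10:t1, 11:t2, 12:t3, 14:tok, 15:tok, 16:tok, 19:tok, 20:tok edges: (1,10,in); (1,12,in); (8,11,in); (10,7,out); (11,1,out); (11,2,out); (12,7,out); (12,8,out); (14,7,on); (15,6,on); (16,2,on); (19,2,on); (20,7,on)
final:
nodes: 1:P, 2:P, 6:P, 7:P, 8:P, 10:t1, 11:t2, 12:t3, 14:tok, 15:tok, 16:tok, 19:tok, 20:tok
edges: (1,10,in); (1,12,in); (8,11,in); (10,7,out); (11,1,out); (11,2,out); (12,7,out); (12,8,out); (14,7,on); (15,6,on); (16,2,on); (19,2,on); (20,7,on)


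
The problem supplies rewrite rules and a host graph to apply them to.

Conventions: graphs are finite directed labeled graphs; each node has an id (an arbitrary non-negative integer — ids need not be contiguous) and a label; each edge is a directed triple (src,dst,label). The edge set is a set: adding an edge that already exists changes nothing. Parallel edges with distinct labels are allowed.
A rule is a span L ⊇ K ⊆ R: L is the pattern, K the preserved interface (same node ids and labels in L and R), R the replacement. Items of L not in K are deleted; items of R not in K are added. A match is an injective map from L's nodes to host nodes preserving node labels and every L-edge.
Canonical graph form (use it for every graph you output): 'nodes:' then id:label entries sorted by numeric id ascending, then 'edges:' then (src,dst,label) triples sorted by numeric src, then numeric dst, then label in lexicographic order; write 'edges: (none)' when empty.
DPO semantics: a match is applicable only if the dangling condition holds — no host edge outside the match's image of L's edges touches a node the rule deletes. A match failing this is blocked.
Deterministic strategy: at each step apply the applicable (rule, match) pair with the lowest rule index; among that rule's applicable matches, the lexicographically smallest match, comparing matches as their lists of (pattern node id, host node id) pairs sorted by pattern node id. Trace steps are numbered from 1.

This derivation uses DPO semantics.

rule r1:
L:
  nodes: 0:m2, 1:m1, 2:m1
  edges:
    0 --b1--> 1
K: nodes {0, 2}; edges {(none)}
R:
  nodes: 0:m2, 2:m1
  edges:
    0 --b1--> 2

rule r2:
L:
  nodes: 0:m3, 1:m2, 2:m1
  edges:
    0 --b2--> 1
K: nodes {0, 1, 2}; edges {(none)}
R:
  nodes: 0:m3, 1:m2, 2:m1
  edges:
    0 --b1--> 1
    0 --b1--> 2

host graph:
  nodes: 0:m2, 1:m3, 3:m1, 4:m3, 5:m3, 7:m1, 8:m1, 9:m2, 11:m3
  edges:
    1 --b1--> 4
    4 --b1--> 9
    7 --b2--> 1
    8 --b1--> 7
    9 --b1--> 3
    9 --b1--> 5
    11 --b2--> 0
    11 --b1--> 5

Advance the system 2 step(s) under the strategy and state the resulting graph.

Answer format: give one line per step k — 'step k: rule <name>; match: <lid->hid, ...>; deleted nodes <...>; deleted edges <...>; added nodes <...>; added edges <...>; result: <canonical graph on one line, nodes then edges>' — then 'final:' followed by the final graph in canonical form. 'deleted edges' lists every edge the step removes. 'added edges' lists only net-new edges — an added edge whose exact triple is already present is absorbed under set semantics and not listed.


step 1: rule r1; match: 0->9, 1->3, 2->7; deleted nodes 3; deleted edges (9,3,b1); added nodes (none); added edges (9,7,b1); result: nodes: 0:m2, 1:m3, 4:m3, 5:m3, 7:m1, 8:m1, 9:m2, 11:m3 edges: (1,4,b1); (4,9,b1); (7,1,b2); (8,7,b1); (9,5,b1); (9,7,b1); (11,0,b2); (11,5,b1)
step 2: rule r2; match: 0->11, 1->0, 2->7; deleted nodes (none); deleted edges (11,0,b2); added nodes (none); added edges (11,0,b1); (11,7,b1); result: nodes: 0:m2, 1:m3, 4:m3, 5:m3, 7:m1, 8:m1, 9:m2, 11:m3 edges: (1,4,b1); (4,9,b1); (7,1,b2); (8,7,b1); (9,5,b1); (9,7,b1); (11,0,b1); (11,5,b1); (11,7,b1)
final:
nodes: 0:m2, 1:m3, 4:m3, 5:m3, 7:m1, 8:m1, 9:m2, 11:m3
edges: (1,4,b1); (4,9,b1); (7,1,b2); (8,7,b1); (9,5,b1); (9,7,b1); (11,0,b1); (11,5,b1); (11,7,b1)


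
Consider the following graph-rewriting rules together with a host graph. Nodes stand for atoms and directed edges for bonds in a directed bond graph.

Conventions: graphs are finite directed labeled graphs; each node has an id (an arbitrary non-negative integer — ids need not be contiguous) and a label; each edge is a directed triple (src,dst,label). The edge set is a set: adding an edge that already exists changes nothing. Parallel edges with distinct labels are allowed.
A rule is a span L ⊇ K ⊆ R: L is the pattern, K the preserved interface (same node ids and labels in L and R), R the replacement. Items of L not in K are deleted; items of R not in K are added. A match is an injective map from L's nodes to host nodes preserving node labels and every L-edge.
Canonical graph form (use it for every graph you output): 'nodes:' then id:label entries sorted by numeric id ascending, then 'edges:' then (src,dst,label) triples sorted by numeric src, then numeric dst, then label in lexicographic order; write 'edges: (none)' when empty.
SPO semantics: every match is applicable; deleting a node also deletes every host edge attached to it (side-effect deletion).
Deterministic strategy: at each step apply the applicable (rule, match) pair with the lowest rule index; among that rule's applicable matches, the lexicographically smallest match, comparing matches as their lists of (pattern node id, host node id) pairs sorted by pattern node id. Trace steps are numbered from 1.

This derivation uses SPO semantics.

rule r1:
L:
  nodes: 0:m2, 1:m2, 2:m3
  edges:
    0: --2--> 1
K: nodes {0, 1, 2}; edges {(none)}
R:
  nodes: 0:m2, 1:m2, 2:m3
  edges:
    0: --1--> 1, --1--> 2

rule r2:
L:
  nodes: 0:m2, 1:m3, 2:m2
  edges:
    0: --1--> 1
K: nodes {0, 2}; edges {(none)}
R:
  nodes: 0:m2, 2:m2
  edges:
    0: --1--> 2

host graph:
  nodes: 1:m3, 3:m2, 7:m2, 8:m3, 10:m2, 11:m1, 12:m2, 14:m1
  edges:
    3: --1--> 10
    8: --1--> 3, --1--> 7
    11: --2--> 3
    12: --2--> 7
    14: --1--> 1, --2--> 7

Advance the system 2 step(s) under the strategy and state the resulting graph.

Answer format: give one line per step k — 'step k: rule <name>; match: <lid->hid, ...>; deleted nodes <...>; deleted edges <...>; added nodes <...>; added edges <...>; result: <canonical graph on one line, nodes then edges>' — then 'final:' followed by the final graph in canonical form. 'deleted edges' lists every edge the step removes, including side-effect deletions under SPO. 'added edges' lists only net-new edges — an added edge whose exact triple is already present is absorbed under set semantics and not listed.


step 1: rule r1; match: 0->12, 1->7, 2->1; deleted nodes (none); deleted edges (12,7,2); added nodes (none); added edges (12,1,1); (12,7,1); result: nodes: 1:m3, 3:m2, 7:m2, 8:m3, 10:m2, 11:m1, 12:m2, 14:m1 edges: (3,10,1); (8,3,1); (8,7,1); (11,3,2); (12,1,1); (12,7,1); (14,1,1); (14,7,2)
step 2: rule r2; match: 0->12, 1->1, 2->3; deleted nodes 1; deleted edges (12,1,1); (14,1,1); added nodes (none); added edges (12,3,1); result: nodes: 3:m2, 7:m2, 8:m3, 10:m2, 11:m1, 12:m2, 14:m1 edges: (3,10,1); (8,3,1); (8,7,1); (11,3,2); (12,3,1); (12,7,1); (14,7,2)
final:
nodes: 3:m2, 7:m2, 8:m3, 10:m2, 11:m1, 12:m2, 14:m1
edges: (3,10,1); (8,3,1); (8,7,1); (11,3,2); (12,3,1); (12,7,1); (14,7,2)


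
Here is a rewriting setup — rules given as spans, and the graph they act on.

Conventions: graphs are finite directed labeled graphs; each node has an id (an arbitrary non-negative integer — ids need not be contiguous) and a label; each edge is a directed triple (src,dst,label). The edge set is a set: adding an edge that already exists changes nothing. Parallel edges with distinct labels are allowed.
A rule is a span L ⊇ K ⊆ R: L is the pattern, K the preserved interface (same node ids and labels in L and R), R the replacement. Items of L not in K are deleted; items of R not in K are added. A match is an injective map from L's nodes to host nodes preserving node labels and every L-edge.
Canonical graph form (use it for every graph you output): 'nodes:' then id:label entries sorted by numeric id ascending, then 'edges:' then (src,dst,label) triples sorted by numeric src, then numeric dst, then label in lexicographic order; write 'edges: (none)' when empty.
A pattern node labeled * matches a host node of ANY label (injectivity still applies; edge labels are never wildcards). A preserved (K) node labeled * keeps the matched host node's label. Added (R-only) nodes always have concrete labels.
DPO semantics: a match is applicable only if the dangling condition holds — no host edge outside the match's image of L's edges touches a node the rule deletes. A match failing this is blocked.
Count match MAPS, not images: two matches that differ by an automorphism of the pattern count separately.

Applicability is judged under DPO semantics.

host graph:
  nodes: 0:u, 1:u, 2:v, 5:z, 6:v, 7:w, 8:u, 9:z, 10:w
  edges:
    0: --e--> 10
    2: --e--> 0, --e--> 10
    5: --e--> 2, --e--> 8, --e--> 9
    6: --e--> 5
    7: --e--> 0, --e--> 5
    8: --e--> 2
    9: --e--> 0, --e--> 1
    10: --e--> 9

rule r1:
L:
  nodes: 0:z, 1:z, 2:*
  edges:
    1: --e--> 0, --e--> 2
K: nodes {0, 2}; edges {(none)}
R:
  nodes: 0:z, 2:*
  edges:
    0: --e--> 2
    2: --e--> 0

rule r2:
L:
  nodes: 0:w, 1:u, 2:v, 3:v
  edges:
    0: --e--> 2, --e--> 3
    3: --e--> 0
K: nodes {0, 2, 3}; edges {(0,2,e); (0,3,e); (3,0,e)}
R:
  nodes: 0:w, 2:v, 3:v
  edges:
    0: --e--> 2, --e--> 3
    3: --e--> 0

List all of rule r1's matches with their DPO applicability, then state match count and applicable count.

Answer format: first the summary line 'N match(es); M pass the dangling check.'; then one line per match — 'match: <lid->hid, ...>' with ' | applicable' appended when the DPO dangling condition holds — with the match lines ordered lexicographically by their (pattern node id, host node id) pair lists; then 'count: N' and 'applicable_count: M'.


2 match(es); 0 pass the dangling check.
match: 0->9, 1->5, 2->2
match: 0->9, 1->5, 2->8
count: 2
applicable_count: 0


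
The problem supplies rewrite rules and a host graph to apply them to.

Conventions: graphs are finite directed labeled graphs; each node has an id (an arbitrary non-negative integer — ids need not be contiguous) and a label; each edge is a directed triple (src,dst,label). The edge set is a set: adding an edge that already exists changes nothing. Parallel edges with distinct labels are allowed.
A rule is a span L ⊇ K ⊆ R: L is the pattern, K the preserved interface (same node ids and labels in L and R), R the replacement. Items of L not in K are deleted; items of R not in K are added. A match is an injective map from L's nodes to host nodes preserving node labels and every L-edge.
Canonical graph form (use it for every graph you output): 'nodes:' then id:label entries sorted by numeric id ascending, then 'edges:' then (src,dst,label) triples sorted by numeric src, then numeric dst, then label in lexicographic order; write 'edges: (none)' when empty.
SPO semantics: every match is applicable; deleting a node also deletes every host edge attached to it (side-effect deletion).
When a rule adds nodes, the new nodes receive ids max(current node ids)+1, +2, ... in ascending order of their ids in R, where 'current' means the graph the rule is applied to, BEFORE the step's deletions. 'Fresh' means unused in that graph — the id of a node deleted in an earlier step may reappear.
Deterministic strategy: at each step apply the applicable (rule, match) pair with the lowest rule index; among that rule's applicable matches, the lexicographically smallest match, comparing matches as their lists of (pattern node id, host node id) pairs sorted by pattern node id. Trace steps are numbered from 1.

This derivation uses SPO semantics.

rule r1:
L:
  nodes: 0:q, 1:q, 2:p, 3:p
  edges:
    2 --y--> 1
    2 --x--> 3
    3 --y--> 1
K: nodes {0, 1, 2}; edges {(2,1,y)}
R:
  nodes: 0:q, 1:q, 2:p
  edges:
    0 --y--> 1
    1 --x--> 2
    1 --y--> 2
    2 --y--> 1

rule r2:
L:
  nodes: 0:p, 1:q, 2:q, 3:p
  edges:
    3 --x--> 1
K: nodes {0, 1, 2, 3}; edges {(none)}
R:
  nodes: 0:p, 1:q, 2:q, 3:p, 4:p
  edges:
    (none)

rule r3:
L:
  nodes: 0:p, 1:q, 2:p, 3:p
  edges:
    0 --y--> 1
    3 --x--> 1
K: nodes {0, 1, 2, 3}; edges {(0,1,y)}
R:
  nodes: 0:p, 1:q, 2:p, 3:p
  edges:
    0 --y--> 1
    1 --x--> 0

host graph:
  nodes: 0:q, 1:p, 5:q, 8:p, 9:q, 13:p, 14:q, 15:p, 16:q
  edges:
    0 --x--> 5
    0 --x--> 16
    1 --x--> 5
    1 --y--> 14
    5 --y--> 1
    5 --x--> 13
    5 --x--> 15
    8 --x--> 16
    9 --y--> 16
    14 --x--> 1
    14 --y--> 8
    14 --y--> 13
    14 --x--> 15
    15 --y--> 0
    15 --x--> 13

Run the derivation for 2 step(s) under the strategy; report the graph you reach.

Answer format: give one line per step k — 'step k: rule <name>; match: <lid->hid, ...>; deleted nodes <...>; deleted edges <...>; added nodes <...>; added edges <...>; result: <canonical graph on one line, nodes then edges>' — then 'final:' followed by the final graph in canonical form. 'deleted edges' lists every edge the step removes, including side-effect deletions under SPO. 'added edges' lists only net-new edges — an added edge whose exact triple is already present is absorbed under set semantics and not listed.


step 1: rule r2; match: 0->1, 1->16, 2->0, 3->8; deleted nodes (none); deleted edges (8,16,x); added nodes 17; added edges (none); result: nodes: 0:q, 1:p, 5:q, 8:p, 9:q, 13:p, 14:q, 15:p, 16:q, 17:p edges: (0,5,x); (0,16,x); (1,5,x); (1,14,y); (5,1,y); (5,13,x); (5,15,x); (9,16,y); (14,1,x); (14,8,y); (14,13,y); (14,15,x); (15,0,y); (15,13,x)
step 2: rule r2; match: 0->8, 1->5, 2->0, 3->1; deleted nodes (none); deleted edges (1,5,x); added nodes 18; added edges (none); result: nodes: 0:q, 1:p, 5:q, 8:p, 9:q, 13:p, 14:q, 15:p, 16:q, 17:p, 18:p edges: (0,5,x); (0,16,x); (1,14,y); (5,1,y); (5,13,x); (5,15,x); (9,16,y); (14,1,x); (14,8,y); (14,13,y); (14,15,x); (15,0,y); (15,13,x)
final:
nodes: 0:q, 1:p, 5:q, 8:p, 9:q, 13:p, 14:q, 15:p, 16:q, 17:p, 18:p
edges: (0,5,x); (0,16,x); (1,14,y); (5,1,y); (5,13,x); (5,15,x); (9,16,y); (14,1,x); (14,8,y); (14,13,y); (14,15,x); (15,0,y); (15,13,x)
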